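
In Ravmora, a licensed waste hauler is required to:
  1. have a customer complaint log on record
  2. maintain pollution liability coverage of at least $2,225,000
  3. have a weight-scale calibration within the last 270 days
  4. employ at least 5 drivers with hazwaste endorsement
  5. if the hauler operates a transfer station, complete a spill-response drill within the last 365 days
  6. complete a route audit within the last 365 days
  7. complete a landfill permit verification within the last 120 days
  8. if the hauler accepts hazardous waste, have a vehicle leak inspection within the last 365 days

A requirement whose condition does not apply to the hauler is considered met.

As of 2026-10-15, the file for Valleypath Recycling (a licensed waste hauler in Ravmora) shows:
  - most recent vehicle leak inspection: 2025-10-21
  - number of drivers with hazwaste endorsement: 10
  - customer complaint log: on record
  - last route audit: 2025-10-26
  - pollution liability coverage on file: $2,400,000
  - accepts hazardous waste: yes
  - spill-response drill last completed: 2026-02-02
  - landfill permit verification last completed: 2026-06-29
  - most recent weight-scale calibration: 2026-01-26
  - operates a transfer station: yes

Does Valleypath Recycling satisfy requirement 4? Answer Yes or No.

Yes

4. drivers with hazwaste endorsement 10 ≥ 5 → met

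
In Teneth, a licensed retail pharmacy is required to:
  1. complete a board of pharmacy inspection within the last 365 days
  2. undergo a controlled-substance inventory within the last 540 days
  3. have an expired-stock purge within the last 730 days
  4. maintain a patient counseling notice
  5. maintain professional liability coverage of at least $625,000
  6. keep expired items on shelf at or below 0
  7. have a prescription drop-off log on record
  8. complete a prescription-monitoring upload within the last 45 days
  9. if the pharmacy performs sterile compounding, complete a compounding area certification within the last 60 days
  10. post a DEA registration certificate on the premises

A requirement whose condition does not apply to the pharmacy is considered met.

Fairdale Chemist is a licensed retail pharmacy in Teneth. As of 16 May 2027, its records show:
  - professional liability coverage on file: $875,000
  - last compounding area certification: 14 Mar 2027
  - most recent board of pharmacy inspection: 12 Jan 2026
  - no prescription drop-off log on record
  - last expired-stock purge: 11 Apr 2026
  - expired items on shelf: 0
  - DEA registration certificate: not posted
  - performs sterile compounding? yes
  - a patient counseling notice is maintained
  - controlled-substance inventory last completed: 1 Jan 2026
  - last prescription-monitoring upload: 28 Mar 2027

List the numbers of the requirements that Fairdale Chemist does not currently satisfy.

1, 7, 8, 9, 10

1. board of pharmacy inspection 489 days ago vs limit 365 → not met
2. controlled-substance inventory 500 days ago vs limit 540 → met
3. expired-stock purge 400 days ago vs limit 730 → met
4. patient counseling notice present → met
5. professional liability coverage $875,000 ≥ $625,000 → met
6. expired items on shelf 0 ≤ 0 → met
7. prescription drop-off log absent → not met
8. prescription-monitoring upload 49 days ago vs limit 45 → not met
9. condition 'performs sterile compounding' holds; compounding area certification 63 days ago vs limit 60 → not met
10. DEA registration certificate absent → not met
Not met: 1, 7, 8, 9, 10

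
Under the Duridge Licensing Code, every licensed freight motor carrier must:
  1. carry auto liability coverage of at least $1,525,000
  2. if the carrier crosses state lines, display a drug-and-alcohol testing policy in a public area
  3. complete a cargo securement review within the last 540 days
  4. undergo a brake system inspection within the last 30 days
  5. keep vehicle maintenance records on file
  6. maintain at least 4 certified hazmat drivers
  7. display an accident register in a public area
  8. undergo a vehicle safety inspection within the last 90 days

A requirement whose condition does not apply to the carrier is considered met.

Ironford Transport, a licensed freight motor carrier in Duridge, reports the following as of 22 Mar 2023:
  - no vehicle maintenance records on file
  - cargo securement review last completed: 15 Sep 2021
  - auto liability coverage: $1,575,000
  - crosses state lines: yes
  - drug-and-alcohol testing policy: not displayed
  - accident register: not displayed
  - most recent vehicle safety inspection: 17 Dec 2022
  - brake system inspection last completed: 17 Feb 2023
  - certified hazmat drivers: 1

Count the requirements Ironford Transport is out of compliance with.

1. auto liability coverage $1,575,000 ≥ $1,525,000 → met
2. condition 'crosses state lines' holds; drug-and-alcohol testing policy absent → not met
3. cargo securement review 553 days ago vs limit 540 → not met
4. brake system inspection 33 days ago vs limit 30 → not met
5. vehicle maintenance records absent → not met
6. certified hazmat drivers 1 < 4 → not met
7. accident register absent → not met
8. vehicle safety inspection 95 days ago vs limit 90 → not met
Not met: 7 of 8

7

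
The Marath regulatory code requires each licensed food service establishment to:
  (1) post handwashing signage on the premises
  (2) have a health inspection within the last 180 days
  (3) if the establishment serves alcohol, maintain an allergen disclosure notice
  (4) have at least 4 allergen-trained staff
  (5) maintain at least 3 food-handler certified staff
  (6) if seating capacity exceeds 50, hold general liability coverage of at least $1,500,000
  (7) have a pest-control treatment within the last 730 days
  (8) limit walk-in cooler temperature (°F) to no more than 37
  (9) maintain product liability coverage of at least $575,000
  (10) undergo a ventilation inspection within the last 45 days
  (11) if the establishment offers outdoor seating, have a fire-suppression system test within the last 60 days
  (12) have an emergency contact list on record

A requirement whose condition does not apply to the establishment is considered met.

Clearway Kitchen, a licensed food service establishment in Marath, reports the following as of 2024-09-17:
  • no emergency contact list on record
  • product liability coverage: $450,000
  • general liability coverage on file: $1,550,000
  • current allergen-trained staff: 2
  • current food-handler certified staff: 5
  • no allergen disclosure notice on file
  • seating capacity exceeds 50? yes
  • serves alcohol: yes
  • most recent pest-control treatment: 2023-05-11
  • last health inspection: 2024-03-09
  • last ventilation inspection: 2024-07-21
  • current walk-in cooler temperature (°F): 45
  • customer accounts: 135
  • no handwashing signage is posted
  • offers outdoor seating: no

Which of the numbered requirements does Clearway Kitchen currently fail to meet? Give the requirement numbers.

1, 2, 3, 4, 8, 9, 10, 12

1. handwashing signage absent → not met
2. health inspection 192 days ago vs limit 180 → not met
3. condition 'serves alcohol' holds; allergen disclosure notice absent → not met
4. allergen-trained staff 2 < 4 → not met
5. food-handler certified staff 5 ≥ 3 → met
6. condition 'seating capacity exceeds 50' holds; general liability coverage $1,550,000 ≥ $1,500,000 → met
7. pest-control treatment 495 days ago vs limit 730 → met
8. walk-in cooler temperature (°F) 45 > 37 → not met
9. product liability coverage $450,000 < $575,000 → not met
10. ventilation inspection 58 days ago vs limit 45 → not met
11. condition 'offers outdoor seating' does not hold → requirement n/a → met
12. emergency contact list absent → not met
Not met: 1, 2, 3, 4, 8, 9, 10, 12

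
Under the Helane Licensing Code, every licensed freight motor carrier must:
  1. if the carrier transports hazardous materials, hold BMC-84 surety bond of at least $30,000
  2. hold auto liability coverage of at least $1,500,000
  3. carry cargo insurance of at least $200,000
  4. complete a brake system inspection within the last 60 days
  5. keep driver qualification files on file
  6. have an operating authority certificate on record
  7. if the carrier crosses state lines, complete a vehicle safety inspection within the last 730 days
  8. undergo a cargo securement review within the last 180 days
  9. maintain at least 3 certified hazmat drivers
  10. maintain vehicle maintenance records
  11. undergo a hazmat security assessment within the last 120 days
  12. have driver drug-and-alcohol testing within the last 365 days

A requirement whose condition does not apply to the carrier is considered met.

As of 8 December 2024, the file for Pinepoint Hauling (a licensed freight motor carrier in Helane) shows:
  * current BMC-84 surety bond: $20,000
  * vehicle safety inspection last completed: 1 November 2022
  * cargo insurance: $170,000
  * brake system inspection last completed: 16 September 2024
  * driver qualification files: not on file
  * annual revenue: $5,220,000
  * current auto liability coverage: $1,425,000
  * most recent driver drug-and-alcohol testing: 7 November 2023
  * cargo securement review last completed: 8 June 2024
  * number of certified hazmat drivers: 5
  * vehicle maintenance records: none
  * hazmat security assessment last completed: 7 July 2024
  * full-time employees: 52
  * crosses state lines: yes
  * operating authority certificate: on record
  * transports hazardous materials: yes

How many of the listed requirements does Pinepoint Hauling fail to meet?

1. condition 'transports hazardous materials' holds; BMC-84 surety bond $20,000 < $30,000 → not met
2. auto liability coverage $1,425,000 < $1,500,000 → not met
3. cargo insurance $170,000 < $200,000 → not met
4. brake system inspection 83 days ago vs limit 60 → not met
5. driver qualification files absent → not met
6. operating authority certificate present → met
7. condition 'crosses state lines' holds; vehicle safety inspection 768 days ago vs limit 730 → not met
8. cargo securement review 183 days ago vs limit 180 → not met
9. certified hazmat drivers 5 ≥ 3 → met
10. vehicle maintenance records absent → not met
11. hazmat security assessment 154 days ago vs limit 120 → not met
12. driver drug-and-alcohol testing 397 days ago vs limit 365 → not met
Not met: 10 of 12

10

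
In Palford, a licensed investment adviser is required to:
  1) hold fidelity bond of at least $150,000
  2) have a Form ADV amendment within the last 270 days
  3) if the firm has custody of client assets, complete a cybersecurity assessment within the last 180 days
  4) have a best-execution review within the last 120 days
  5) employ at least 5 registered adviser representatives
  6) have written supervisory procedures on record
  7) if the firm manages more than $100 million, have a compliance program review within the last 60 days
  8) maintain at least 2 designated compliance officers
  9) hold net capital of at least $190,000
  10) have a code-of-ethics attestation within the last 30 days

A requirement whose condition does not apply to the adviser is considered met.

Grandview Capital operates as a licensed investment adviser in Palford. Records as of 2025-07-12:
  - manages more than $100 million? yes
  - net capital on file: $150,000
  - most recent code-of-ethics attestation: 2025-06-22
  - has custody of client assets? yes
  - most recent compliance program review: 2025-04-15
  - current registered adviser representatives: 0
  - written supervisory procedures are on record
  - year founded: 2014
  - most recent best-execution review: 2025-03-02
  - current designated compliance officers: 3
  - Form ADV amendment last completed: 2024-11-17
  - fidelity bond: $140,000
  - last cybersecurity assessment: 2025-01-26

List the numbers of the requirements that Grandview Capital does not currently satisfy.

1. fidelity bond $140,000 < $150,000 → not met
2. Form ADV amendment 237 days ago vs limit 270 → met
3. condition 'has custody of client assets' holds; cybersecurity assessment 167 days ago vs limit 180 → met
4. best-execution review 132 days ago vs limit 120 → not met
5. registered adviser representatives 0 < 5 → not met
6. written supervisory procedures present → met
7. condition 'manages more than $100 million' holds; compliance program review 88 days ago vs limit 60 → not met
8. designated compliance officers 3 ≥ 2 → met
9. net capital $150,000 < $190,000 → not met
10. code-of-ethics attestation 20 days ago vs limit 30 → met
Not met: 1, 4, 5, 7, 9

1, 4, 5, 7, 9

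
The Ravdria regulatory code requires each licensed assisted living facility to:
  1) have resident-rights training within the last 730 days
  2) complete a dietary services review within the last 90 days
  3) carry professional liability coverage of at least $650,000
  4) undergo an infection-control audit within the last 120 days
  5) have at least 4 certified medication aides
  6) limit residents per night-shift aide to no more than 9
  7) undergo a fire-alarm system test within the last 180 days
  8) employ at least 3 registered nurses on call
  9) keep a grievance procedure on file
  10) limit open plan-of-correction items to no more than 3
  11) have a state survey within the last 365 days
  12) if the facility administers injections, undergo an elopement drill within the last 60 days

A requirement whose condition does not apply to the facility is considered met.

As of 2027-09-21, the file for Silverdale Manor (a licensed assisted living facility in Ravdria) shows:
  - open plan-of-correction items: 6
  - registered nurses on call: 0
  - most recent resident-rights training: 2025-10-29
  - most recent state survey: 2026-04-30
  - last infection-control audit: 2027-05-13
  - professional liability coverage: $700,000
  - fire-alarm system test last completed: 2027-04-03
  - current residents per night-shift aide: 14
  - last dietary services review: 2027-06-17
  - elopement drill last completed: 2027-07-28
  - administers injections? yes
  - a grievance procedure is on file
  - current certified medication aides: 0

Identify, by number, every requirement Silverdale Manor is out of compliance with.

1. resident-rights training 692 days ago vs limit 730 → met
2. dietary services review 96 days ago vs limit 90 → not met
3. professional liability coverage $700,000 ≥ $650,000 → met
4. infection-control audit 131 days ago vs limit 120 → not met
5. certified medication aides 0 < 4 → not met
6. residents per night-shift aide 14 > 9 → not met
7. fire-alarm system test 171 days ago vs limit 180 → met
8. registered nurses on call 0 < 3 → not met
9. grievance procedure present → met
10. open plan-of-correction items 6 > 3 → not met
11. state survey 509 days ago vs limit 365 → not met
12. condition 'administers injections' holds; elopement drill 55 days ago vs limit 60 → met
Not met: 2, 4, 5, 6, 8, 10, 11

2, 4, 5, 6, 8, 10, 11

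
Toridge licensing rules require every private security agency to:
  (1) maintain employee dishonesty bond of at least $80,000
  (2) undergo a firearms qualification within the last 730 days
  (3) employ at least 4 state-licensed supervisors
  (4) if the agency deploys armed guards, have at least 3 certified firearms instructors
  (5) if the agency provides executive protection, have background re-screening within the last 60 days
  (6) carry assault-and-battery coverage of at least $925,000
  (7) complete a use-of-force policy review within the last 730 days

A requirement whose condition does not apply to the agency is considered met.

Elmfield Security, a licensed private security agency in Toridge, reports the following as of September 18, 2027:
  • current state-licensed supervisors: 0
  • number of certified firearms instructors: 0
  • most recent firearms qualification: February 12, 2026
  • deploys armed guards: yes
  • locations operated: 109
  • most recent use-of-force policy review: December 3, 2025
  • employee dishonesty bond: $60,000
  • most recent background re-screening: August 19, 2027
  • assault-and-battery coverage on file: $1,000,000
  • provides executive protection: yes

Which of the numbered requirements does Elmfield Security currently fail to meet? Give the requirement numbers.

1, 3, 4

1. employee dishonesty bond $60,000 < $80,000 → not met
2. firearms qualification 583 days ago vs limit 730 → met
3. state-licensed supervisors 0 < 4 → not met
4. condition 'deploys armed guards' holds; certified firearms instructors 0 < 3 → not met
5. condition 'provides executive protection' holds; background re-screening 30 days ago vs limit 60 → met
6. assault-and-battery coverage $1,000,000 ≥ $925,000 → met
7. use-of-force policy review 654 days ago vs limit 730 → met
Not met: 1, 3, 4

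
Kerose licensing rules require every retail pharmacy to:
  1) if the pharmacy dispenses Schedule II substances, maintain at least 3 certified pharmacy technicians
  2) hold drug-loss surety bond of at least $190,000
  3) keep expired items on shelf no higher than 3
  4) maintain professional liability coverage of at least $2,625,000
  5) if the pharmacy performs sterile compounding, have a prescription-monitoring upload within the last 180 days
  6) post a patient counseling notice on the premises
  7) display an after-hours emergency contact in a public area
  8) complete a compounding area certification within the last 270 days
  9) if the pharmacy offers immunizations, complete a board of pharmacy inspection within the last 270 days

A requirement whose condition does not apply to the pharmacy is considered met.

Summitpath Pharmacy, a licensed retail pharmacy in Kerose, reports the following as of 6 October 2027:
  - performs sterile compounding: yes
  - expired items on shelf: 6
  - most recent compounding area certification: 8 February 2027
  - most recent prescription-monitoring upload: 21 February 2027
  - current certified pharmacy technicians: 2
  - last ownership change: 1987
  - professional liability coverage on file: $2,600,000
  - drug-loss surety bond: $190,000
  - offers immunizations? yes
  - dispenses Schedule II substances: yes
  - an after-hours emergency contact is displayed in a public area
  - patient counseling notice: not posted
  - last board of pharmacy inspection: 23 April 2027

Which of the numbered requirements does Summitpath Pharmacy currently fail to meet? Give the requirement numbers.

1, 3, 4, 5, 6

1. condition 'dispenses Schedule II substances' holds; certified pharmacy technicians 2 < 3 → not met
2. drug-loss surety bond $190,000 ≥ $190,000 → met
3. expired items on shelf 6 > 3 → not met
4. professional liability coverage $2,600,000 < $2,625,000 → not met
5. condition 'performs sterile compounding' holds; prescription-monitoring upload 227 days ago vs limit 180 → not met
6. patient counseling notice absent → not met
7. after-hours emergency contact present → met
8. compounding area certification 240 days ago vs limit 270 → met
9. condition 'offers immunizations' holds; board of pharmacy inspection 166 days ago vs limit 270 → met
Not met: 1, 3, 4, 5, 6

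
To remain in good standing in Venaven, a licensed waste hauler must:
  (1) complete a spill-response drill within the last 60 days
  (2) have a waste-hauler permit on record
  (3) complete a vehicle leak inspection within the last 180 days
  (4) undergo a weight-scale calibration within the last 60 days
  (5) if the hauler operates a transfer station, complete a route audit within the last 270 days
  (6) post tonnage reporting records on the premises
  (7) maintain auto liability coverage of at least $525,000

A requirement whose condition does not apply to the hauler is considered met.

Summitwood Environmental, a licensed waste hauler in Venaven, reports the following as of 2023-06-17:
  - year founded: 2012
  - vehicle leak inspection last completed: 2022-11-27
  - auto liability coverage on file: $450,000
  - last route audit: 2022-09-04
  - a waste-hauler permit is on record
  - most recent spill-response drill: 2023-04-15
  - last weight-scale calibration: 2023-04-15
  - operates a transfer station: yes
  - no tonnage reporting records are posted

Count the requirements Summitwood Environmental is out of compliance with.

1. spill-response drill 63 days ago vs limit 60 → not met
2. waste-hauler permit present → met
3. vehicle leak inspection 202 days ago vs limit 180 → not met
4. weight-scale calibration 63 days ago vs limit 60 → not met
5. condition 'operates a transfer station' holds; route audit 286 days ago vs limit 270 → not met
6. tonnage reporting records absent → not met
7. auto liability coverage $450,000 < $525,000 → not met
Not met: 6 of 7

6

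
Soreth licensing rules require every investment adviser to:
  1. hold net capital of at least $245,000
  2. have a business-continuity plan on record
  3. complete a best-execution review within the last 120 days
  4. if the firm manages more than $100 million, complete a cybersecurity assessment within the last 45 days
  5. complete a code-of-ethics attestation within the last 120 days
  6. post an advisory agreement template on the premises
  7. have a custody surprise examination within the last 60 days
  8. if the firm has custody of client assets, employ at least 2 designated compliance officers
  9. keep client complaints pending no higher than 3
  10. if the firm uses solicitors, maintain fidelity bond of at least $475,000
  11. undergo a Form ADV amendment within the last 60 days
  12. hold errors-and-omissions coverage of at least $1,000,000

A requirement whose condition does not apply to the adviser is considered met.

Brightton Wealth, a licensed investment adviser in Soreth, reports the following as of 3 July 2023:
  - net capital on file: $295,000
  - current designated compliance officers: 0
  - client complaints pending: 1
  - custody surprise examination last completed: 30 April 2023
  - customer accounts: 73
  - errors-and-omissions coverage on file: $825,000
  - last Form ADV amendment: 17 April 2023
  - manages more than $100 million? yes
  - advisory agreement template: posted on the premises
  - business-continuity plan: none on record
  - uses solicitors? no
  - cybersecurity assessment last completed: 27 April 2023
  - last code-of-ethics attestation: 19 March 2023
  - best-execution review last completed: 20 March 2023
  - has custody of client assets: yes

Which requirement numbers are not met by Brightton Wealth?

2, 4, 7, 8, 11, 12

1. net capital $295,000 ≥ $245,000 → met
2. business-continuity plan absent → not met
3. best-execution review 105 days ago vs limit 120 → met
4. condition 'manages more than $100 million' holds; cybersecurity assessment 67 days ago vs limit 45 → not met
5. code-of-ethics attestation 106 days ago vs limit 120 → met
6. advisory agreement template present → met
7. custody surprise examination 64 days ago vs limit 60 → not met
8. condition 'has custody of client assets' holds; designated compliance officers 0 < 2 → not met
9. client complaints pending 1 ≤ 3 → met
10. condition 'uses solicitors' does not hold → requirement n/a → met
11. Form ADV amendment 77 days ago vs limit 60 → not met
12. errors-and-omissions coverage $825,000 < $1,000,000 → not met
Not met: 2, 4, 7, 8, 11, 12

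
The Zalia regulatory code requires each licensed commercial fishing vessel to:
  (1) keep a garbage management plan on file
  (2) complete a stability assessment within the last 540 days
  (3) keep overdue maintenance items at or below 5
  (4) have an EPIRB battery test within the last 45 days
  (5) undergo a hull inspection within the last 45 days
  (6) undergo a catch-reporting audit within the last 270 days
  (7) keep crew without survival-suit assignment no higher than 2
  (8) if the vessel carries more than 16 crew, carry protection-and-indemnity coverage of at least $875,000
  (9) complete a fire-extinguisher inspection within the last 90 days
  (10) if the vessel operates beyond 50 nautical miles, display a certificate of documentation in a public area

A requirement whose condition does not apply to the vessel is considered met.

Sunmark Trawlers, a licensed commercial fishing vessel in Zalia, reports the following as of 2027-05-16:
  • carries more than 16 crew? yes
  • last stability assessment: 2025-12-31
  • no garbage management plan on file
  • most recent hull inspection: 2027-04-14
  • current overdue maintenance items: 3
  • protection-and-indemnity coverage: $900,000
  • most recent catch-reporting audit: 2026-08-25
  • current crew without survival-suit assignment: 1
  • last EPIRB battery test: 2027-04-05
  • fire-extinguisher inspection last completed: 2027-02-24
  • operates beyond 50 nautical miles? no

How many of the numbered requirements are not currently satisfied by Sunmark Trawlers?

1

1. garbage management plan absent → not met
2. stability assessment 501 days ago vs limit 540 → met
3. overdue maintenance items 3 ≤ 5 → met
4. EPIRB battery test 41 days ago vs limit 45 → met
5. hull inspection 32 days ago vs limit 45 → met
6. catch-reporting audit 264 days ago vs limit 270 → met
7. crew without survival-suit assignment 1 ≤ 2 → met
8. condition 'carries more than 16 crew' holds; protection-and-indemnity coverage $900,000 ≥ $875,000 → met
9. fire-extinguisher inspection 81 days ago vs limit 90 → met
10. condition 'operates beyond 50 nautical miles' does not hold → requirement n/a → met
Not met: 1 of 10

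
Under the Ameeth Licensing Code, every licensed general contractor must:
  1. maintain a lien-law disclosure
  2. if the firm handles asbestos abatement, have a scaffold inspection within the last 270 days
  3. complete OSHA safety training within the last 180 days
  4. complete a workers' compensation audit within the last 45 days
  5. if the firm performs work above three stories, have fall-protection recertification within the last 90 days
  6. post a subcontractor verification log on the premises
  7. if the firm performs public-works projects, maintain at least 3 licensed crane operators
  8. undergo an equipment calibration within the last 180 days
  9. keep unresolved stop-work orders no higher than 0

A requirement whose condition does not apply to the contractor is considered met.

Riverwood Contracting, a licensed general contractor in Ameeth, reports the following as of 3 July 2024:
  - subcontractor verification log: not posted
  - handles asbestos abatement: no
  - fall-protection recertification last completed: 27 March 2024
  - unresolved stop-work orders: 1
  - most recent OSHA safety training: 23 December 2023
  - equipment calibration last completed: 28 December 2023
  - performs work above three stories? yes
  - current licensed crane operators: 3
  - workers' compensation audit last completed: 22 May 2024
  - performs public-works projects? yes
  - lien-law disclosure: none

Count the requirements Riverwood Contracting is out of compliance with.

6

1. lien-law disclosure absent → not met
2. condition 'handles asbestos abatement' does not hold → requirement n/a → met
3. OSHA safety training 193 days ago vs limit 180 → not met
4. workers' compensation audit 42 days ago vs limit 45 → met
5. condition 'performs work above three stories' holds; fall-protection recertification 98 days ago vs limit 90 → not met
6. subcontractor verification log absent → not met
7. condition 'performs public-works projects' holds; licensed crane operators 3 ≥ 3 → met
8. equipment calibration 188 days ago vs limit 180 → not met
9. unresolved stop-work orders 1 > 0 → not met
Not met: 6 of 9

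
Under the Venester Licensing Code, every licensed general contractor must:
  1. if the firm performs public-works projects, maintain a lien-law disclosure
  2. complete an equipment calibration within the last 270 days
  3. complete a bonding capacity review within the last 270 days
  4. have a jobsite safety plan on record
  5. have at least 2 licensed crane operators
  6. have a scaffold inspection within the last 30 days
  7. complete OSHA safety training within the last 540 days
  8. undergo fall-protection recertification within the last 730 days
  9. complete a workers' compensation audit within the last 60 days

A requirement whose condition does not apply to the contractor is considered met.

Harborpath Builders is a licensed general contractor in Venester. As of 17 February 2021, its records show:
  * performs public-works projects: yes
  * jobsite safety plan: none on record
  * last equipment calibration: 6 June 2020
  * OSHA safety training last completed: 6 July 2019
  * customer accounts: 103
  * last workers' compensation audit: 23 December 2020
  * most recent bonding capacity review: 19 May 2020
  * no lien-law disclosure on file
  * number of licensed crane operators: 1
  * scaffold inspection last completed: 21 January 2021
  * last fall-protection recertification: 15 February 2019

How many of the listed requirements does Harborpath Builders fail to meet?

6

1. condition 'performs public-works projects' holds; lien-law disclosure absent → not met
2. equipment calibration 256 days ago vs limit 270 → met
3. bonding capacity review 274 days ago vs limit 270 → not met
4. jobsite safety plan absent → not met
5. licensed crane operators 1 < 2 → not met
6. scaffold inspection 27 days ago vs limit 30 → met
7. OSHA safety training 592 days ago vs limit 540 → not met
8. fall-protection recertification 733 days ago vs limit 730 → not met
9. workers' compensation audit 56 days ago vs limit 60 → met
Not met: 6 of 9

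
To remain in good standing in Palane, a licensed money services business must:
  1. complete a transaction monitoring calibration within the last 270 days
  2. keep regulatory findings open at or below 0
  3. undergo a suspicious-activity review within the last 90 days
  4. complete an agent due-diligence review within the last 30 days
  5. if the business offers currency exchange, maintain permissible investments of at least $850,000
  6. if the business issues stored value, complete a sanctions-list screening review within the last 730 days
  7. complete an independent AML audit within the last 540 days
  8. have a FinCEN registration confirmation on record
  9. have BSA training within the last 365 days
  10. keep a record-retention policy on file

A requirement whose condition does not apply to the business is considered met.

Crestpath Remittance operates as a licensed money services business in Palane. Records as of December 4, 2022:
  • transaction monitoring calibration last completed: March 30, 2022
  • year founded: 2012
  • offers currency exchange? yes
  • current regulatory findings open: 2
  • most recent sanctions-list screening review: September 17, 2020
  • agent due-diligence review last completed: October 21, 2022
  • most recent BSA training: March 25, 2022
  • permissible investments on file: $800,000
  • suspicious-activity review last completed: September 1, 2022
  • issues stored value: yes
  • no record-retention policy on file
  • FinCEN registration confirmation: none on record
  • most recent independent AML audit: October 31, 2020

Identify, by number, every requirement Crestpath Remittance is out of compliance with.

2, 3, 4, 5, 6, 7, 8, 10

1. transaction monitoring calibration 249 days ago vs limit 270 → met
2. regulatory findings open 2 > 0 → not met
3. suspicious-activity review 94 days ago vs limit 90 → not met
4. agent due-diligence review 44 days ago vs limit 30 → not met
5. condition 'offers currency exchange' holds; permissible investments $800,000 < $850,000 → not met
6. condition 'issues stored value' holds; sanctions-list screening review 808 days ago vs limit 730 → not met
7. independent AML audit 764 days ago vs limit 540 → not met
8. FinCEN registration confirmation absent → not met
9. BSA training 254 days ago vs limit 365 → met
10. record-retention policy absent → not met
Not met: 2, 3, 4, 5, 6, 7, 8, 10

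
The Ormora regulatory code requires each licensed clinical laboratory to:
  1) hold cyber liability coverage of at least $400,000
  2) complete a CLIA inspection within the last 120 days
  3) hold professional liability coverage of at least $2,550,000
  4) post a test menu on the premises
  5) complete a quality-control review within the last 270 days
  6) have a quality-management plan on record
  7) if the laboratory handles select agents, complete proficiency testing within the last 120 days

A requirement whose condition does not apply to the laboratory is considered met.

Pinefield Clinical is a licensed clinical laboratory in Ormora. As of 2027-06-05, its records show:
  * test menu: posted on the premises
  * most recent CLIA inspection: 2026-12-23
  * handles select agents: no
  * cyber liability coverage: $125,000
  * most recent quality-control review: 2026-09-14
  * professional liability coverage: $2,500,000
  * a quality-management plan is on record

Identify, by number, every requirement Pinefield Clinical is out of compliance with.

1. cyber liability coverage $125,000 < $400,000 → not met
2. CLIA inspection 164 days ago vs limit 120 → not met
3. professional liability coverage $2,500,000 < $2,550,000 → not met
4. test menu present → met
5. quality-control review 264 days ago vs limit 270 → met
6. quality-management plan present → met
7. condition 'handles select agents' does not hold → requirement n/a → met
Not met: 1, 2, 3

1, 2, 3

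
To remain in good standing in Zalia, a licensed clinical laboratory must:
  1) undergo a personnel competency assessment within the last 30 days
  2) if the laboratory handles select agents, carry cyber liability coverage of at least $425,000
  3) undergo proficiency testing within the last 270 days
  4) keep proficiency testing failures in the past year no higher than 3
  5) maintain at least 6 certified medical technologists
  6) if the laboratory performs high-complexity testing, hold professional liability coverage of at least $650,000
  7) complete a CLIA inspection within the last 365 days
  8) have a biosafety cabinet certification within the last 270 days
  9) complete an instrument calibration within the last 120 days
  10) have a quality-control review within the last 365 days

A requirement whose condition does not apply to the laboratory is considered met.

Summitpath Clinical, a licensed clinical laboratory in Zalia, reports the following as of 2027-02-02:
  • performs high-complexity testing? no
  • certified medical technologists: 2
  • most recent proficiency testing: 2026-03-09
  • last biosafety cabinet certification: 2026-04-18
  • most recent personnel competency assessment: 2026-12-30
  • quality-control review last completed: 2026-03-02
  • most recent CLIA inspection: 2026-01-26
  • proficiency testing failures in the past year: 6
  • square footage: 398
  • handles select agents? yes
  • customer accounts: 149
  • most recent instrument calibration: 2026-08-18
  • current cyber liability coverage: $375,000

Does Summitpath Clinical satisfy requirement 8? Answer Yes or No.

No

8. biosafety cabinet certification 290 days ago vs limit 270 → not met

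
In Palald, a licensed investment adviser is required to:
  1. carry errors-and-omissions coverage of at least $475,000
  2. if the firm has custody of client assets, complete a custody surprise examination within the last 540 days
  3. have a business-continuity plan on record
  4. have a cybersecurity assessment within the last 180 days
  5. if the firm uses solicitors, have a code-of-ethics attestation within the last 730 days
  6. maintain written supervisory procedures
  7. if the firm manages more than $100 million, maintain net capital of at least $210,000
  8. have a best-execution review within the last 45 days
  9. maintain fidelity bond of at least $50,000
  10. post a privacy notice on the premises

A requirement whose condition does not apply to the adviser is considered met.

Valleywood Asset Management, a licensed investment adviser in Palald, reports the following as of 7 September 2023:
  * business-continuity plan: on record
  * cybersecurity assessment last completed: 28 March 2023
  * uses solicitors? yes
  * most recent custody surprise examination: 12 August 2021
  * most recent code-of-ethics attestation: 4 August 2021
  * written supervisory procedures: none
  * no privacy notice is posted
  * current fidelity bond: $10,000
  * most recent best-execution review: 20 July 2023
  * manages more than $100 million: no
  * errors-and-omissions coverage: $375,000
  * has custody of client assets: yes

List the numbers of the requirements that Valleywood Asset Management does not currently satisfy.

1, 2, 5, 6, 8, 9, 10

1. errors-and-omissions coverage $375,000 < $475,000 → not met
2. condition 'has custody of client assets' holds; custody surprise examination 756 days ago vs limit 540 → not met
3. business-continuity plan present → met
4. cybersecurity assessment 163 days ago vs limit 180 → met
5. condition 'uses solicitors' holds; code-of-ethics attestation 764 days ago vs limit 730 → not met
6. written supervisory procedures absent → not met
7. condition 'manages more than $100 million' does not hold → requirement n/a → met
8. best-execution review 49 days ago vs limit 45 → not met
9. fidelity bond $10,000 < $50,000 → not met
10. privacy notice absent → not met
Not met: 1, 2, 5, 6, 8, 9, 10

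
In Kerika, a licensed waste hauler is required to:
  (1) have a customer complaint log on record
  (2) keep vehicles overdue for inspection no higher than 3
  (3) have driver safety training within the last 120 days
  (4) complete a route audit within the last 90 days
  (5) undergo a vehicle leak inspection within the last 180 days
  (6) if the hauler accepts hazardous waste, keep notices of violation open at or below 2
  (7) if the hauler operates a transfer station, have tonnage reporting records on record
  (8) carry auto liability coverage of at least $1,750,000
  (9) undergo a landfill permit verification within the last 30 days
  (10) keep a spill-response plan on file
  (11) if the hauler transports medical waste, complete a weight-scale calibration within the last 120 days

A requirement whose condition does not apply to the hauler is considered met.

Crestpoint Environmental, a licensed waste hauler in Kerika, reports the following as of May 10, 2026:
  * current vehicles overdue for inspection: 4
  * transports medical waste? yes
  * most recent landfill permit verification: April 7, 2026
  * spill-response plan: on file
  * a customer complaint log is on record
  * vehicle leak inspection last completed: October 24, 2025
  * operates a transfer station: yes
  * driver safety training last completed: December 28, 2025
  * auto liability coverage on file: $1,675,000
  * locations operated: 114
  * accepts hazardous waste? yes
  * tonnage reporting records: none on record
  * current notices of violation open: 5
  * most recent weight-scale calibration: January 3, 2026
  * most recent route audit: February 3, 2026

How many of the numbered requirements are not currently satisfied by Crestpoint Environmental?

1. customer complaint log present → met
2. vehicles overdue for inspection 4 > 3 → not met
3. driver safety training 133 days ago vs limit 120 → not met
4. route audit 96 days ago vs limit 90 → not met
5. vehicle leak inspection 198 days ago vs limit 180 → not met
6. condition 'accepts hazardous waste' holds; notices of violation open 5 > 2 → not met
7. condition 'operates a transfer station' holds; tonnage reporting records absent → not met
8. auto liability coverage $1,675,000 < $1,750,000 → not met
9. landfill permit verification 33 days ago vs limit 30 → not met
10. spill-response plan present → met
11. condition 'transports medical waste' holds; weight-scale calibration 127 days ago vs limit 120 → not met
Not met: 9 of 11

9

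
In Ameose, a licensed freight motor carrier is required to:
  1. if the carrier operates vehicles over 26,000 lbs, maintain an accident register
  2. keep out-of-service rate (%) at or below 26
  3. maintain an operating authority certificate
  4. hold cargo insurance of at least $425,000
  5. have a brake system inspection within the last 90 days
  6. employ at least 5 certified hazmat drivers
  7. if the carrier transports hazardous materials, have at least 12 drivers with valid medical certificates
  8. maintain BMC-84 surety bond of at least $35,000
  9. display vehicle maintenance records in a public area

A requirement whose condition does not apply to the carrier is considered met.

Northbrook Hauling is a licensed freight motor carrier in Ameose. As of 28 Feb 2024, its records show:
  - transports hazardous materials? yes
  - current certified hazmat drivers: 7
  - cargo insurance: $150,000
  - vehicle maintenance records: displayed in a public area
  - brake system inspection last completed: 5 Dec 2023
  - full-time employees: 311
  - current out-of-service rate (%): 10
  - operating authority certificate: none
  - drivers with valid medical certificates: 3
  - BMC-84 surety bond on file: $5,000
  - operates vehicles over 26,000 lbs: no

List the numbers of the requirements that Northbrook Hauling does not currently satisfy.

1. condition 'operates vehicles over 26,000 lbs' does not hold → requirement n/a → met
2. out-of-service rate (%) 10 ≤ 26 → met
3. operating authority certificate absent → not met
4. cargo insurance $150,000 < $425,000 → not met
5. brake system inspection 85 days ago vs limit 90 → met
6. certified hazmat drivers 7 ≥ 5 → met
7. condition 'transports hazardous materials' holds; drivers with valid medical certificates 3 < 12 → not met
8. BMC-84 surety bond $5,000 < $35,000 → not met
9. vehicle maintenance records present → met
Not met: 3, 4, 7, 8

3, 4, 7, 8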